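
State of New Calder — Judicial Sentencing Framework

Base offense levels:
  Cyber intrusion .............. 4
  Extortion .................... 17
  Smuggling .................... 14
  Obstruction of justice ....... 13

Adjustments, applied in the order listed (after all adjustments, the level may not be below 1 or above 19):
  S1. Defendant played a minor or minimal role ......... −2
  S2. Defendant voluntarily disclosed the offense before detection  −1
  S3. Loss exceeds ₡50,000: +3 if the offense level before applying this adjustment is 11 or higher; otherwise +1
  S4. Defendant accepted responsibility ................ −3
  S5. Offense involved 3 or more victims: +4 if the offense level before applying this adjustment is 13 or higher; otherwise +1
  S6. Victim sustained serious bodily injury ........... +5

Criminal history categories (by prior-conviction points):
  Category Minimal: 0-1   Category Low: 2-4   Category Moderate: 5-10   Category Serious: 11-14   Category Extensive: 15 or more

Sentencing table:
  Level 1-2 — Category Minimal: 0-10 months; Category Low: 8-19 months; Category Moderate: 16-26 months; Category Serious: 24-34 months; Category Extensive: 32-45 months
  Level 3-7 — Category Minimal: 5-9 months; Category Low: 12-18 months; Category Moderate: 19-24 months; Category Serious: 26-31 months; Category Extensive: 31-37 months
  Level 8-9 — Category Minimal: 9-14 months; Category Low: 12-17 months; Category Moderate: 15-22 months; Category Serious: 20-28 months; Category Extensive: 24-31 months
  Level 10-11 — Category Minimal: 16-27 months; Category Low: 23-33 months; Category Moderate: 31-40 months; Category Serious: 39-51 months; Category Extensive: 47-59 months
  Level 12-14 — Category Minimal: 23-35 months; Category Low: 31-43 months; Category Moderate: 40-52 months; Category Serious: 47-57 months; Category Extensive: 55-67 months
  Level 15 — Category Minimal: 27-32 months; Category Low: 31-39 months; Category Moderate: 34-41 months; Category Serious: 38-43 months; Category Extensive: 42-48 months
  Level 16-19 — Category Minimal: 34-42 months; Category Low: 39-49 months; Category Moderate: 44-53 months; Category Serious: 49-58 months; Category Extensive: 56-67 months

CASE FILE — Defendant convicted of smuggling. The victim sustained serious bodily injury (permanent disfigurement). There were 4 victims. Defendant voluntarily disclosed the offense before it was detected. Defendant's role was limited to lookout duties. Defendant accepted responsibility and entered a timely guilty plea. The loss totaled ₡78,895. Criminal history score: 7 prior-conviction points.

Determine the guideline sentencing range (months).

Base offense level for smuggling: 14.
S1 applies: 14 − 2 = 12.
S2 applies: 12 − 1 = 11.
S3 applies (level before this adjustment is 11 ≥ 11, so +3): 11 + 3 = 14.
S4 applies: 14 − 3 = 11.
S5 applies (level before this adjustment is 11 < 13, so +1): 11 + 1 = 12.
S6 applies: 12 + 5 = 17.
Final offense level: 17.
Criminal history: 7 prior points → Category Moderate (5-10).
Level 17 falls in the 16-19 band.
Grid: Level 16-19 × Category Moderate = 44-53 months.

44-53 months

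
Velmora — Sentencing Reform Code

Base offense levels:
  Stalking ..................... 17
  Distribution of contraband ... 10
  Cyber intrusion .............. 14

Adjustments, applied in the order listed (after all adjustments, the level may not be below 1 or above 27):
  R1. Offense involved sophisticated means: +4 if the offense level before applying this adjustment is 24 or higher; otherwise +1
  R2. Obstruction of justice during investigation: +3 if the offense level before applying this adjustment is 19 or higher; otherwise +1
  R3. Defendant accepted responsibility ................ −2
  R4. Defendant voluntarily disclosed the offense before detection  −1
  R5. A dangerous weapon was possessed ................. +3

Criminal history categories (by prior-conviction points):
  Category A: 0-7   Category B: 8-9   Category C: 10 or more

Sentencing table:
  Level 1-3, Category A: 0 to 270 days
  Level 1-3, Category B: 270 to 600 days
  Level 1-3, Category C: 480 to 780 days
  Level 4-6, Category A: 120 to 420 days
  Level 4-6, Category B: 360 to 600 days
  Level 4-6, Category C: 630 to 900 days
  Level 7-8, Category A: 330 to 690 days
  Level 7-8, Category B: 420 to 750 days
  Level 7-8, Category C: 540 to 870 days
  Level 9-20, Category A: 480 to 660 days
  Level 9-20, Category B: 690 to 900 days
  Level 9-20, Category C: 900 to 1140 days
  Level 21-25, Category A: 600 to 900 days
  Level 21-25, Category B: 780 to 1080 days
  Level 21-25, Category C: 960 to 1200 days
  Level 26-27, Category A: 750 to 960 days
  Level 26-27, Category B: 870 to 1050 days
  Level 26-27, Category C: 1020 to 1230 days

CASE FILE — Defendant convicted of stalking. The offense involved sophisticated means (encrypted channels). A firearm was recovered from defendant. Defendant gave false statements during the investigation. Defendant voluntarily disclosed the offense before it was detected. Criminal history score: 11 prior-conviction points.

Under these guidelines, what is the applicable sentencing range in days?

960-1200 days

Base offense level for stalking: 17.
R1 applies (level before this adjustment is 17 < 24, so +1): 17 + 1 = 18.
R2 applies (level before this adjustment is 18 < 19, so +1): 18 + 1 = 19.
R4 applies: 19 − 1 = 18.
R5 applies: 18 + 3 = 21.
Final offense level: 21.
Criminal history: 11 prior points → Category C (10+).
Level 21 falls in the 21-25 band.
Grid: Level 21-25 × Category C = 960-1200 days.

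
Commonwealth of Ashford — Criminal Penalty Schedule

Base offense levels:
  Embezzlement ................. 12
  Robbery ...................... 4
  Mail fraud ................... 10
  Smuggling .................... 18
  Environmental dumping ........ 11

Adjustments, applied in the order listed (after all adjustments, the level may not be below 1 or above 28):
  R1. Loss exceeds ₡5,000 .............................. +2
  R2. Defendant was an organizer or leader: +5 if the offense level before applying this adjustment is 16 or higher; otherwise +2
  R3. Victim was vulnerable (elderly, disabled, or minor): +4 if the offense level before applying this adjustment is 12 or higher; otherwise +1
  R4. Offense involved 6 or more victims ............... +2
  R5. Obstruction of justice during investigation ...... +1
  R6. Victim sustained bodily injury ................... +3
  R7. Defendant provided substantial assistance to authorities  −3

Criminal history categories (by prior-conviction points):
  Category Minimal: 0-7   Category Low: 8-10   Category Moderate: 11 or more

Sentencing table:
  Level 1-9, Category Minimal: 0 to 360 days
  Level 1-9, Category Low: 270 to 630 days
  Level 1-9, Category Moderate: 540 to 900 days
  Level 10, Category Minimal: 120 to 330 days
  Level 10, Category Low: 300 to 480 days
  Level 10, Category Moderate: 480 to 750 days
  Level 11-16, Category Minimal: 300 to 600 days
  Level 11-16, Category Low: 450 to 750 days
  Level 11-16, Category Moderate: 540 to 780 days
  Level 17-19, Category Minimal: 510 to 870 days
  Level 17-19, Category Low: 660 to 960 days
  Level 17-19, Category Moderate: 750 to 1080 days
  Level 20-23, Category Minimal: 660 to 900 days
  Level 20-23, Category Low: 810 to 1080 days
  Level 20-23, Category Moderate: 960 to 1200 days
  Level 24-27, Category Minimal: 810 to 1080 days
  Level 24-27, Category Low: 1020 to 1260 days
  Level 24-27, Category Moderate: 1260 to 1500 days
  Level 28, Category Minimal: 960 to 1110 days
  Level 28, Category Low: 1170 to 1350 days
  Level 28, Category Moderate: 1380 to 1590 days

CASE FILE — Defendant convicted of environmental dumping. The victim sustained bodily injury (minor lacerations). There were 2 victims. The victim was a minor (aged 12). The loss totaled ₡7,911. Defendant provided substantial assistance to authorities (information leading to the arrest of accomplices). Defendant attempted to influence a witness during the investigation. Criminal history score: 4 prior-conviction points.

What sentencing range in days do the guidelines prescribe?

Base offense level for environmental dumping: 11.
R1 applies: 11 + 2 = 13.
R3 applies (level before this adjustment is 13 ≥ 12, so +4): 13 + 4 = 17.
R4 does not apply.
R5 applies: 17 + 1 = 18.
R6 applies: 18 + 3 = 21.
R7 applies: 21 − 3 = 18.
Final offense level: 18.
Criminal history: 4 prior points → Category Minimal (0-7).
Level 18 falls in the 17-19 band.
Grid: Level 17-19 × Category Minimal = 510-870 days.

510-870 days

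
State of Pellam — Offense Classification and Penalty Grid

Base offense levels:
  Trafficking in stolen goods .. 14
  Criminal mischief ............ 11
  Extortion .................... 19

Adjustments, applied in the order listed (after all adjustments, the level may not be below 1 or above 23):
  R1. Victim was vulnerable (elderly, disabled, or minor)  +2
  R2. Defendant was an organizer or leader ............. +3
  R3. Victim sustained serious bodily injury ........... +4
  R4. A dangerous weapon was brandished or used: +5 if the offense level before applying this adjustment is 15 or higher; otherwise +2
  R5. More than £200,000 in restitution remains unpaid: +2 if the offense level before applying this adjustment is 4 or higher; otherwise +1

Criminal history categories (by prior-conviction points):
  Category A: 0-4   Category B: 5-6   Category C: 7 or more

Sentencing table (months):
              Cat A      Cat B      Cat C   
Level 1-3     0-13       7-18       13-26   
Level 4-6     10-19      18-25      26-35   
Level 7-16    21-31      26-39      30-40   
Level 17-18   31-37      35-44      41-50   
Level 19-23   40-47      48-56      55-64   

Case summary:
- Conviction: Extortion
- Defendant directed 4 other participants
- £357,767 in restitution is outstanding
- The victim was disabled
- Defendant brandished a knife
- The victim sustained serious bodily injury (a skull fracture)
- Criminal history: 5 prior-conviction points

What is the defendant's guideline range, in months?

48-56 months

Base offense level for extortion: 19.
R1 applies: 19 + 2 = 21.
R2 applies: 21 + 3 = 24.
R3 applies: 24 + 4 = 28.
R4 applies (level before this adjustment is 28 ≥ 15, so +5): 28 + 5 = 33.
R5 applies (level before this adjustment is 33 ≥ 4, so +2): 33 + 2 = 35.
Level 35 exceeds the maximum of 23; capped at 23.
Final offense level: 23.
Criminal history: 5 prior points → Category B (5-6).
Level 23 falls in the 19-23 band.
Grid: Level 19-23 × Category B = 48-56 months.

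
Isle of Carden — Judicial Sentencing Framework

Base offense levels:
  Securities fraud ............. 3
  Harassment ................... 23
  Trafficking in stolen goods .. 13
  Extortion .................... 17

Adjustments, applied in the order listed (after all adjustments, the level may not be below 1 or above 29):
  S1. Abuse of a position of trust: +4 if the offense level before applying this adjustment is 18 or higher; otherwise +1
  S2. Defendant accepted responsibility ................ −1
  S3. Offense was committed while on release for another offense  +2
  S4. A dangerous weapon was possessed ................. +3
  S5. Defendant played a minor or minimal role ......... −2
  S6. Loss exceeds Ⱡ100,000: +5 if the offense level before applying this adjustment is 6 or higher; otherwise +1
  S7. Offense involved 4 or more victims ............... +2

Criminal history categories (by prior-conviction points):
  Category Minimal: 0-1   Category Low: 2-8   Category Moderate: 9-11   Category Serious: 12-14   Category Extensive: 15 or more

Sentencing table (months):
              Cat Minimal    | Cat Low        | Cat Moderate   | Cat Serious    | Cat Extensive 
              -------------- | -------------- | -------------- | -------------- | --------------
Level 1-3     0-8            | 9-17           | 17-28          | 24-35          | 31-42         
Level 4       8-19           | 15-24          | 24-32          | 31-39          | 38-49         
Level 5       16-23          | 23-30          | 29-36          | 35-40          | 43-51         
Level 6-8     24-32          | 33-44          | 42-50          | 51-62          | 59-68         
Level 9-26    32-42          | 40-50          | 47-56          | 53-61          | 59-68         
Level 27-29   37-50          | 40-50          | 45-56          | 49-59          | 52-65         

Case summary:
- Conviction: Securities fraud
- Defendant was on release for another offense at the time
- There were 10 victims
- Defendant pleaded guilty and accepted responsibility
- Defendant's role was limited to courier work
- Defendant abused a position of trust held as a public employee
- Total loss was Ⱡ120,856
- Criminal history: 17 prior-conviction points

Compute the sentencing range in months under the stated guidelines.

59-68 months

Base offense level for securities fraud: 3.
S1 applies (level before this adjustment is 3 < 18, so +1): 3 + 1 = 4.
S2 applies: 4 − 1 = 3.
S3 applies: 3 + 2 = 5.
S5 applies: 5 − 2 = 3.
S6 applies (level before this adjustment is 3 < 6, so +1): 3 + 1 = 4.
S7 applies: 4 + 2 = 6.
Final offense level: 6.
Criminal history: 17 prior points → Category Extensive (15+).
Level 6 falls in the 6-8 band.
Grid: Level 6-8 × Category Extensive = 59-68 months.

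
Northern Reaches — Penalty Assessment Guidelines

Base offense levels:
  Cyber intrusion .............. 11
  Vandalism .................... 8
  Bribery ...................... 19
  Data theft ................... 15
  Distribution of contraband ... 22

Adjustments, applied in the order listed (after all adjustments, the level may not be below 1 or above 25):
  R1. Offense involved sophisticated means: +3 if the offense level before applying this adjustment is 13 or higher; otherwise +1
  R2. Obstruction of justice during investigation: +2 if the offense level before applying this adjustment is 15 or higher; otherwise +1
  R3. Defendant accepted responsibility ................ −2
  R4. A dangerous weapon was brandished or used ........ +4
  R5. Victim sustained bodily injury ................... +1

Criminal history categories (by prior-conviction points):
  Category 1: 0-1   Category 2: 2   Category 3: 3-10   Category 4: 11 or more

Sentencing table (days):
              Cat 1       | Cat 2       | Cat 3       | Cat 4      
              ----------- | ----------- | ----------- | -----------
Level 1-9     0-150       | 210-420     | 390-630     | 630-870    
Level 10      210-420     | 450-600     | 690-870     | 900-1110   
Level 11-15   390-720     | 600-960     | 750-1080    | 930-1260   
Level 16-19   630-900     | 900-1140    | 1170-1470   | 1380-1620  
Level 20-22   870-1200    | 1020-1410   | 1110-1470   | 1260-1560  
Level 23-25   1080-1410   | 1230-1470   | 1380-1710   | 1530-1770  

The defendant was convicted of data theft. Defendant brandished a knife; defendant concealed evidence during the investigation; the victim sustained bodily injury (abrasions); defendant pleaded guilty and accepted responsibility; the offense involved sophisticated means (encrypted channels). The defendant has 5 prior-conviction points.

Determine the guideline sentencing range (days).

1380-1710 days

Base offense level for data theft: 15.
R1 applies (level before this adjustment is 15 ≥ 13, so +3): 15 + 3 = 18.
R2 applies (level before this adjustment is 18 ≥ 15, so +2): 18 + 2 = 20.
R3 applies: 20 − 2 = 18.
R4 applies: 18 + 4 = 22.
R5 applies: 22 + 1 = 23.
Final offense level: 23.
Criminal history: 5 prior points → Category 3 (3-10).
Level 23 falls in the 23-25 band.
Grid: Level 23-25 × Category 3 = 1380-1710 days.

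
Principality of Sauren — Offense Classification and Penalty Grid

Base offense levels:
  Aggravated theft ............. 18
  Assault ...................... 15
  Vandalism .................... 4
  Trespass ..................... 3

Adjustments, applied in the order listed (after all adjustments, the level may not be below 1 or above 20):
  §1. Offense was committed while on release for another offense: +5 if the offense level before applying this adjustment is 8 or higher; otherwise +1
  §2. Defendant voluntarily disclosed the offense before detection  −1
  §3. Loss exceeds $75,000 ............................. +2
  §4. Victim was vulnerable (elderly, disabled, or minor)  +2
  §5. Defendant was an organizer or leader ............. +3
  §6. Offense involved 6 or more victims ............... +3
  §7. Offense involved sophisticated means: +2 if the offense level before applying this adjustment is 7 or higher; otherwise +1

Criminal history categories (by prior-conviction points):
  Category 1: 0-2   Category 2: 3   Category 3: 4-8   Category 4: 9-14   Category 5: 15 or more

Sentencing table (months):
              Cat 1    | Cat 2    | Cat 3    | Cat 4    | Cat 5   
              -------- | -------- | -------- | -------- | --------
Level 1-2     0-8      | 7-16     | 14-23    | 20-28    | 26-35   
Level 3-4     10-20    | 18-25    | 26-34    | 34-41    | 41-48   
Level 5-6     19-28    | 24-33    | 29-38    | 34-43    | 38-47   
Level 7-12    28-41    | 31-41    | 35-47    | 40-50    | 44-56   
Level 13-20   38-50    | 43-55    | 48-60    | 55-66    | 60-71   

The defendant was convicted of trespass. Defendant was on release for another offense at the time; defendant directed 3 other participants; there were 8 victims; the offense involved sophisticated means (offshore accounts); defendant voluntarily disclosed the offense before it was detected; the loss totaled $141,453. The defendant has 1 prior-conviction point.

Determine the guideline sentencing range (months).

Base offense level for trespass: 3.
§1 applies (level before this adjustment is 3 < 8, so +1): 3 + 1 = 4.
§2 applies: 4 − 1 = 3.
§3 applies: 3 + 2 = 5.
§5 applies: 5 + 3 = 8.
§6 applies: 8 + 3 = 11.
§7 applies (level before this adjustment is 11 ≥ 7, so +2): 11 + 2 = 13.
Final offense level: 13.
Criminal history: 1 prior point → Category 1 (0-2).
Level 13 falls in the 13-20 band.
Grid: Level 13-20 × Category 1 = 38-50 months.

38-50 months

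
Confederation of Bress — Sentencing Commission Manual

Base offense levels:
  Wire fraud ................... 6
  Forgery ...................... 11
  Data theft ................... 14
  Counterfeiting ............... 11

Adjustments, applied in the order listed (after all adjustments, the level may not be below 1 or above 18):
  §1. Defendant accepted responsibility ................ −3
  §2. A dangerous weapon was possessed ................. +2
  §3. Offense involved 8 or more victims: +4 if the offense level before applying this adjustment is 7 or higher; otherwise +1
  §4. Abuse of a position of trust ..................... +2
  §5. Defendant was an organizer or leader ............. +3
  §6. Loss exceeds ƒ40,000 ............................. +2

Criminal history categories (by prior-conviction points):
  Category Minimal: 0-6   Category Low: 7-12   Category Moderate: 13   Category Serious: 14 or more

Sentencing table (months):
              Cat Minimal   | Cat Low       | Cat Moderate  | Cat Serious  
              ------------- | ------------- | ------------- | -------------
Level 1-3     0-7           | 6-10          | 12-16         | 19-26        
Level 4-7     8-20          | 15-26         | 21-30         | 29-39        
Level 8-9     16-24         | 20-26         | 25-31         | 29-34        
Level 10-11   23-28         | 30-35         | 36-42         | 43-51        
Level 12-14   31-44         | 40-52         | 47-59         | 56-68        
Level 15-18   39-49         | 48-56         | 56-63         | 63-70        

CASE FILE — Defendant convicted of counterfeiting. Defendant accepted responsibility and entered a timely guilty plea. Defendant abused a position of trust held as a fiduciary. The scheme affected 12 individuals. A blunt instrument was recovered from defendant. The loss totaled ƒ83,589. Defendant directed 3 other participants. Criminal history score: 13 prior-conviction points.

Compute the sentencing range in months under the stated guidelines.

Base offense level for counterfeiting: 11.
§1 applies: 11 − 3 = 8.
§2 applies: 8 + 2 = 10.
§3 applies (level before this adjustment is 10 ≥ 7, so +4): 10 + 4 = 14.
§4 applies: 14 + 2 = 16.
§5 applies: 16 + 3 = 19.
§6 applies: 19 + 2 = 21.
Level 21 exceeds the maximum of 18; capped at 18.
Final offense level: 18.
Criminal history: 13 prior points → Category Moderate (13).
Level 18 falls in the 15-18 band.
Grid: Level 15-18 × Category Moderate = 56-63 months.

56-63 months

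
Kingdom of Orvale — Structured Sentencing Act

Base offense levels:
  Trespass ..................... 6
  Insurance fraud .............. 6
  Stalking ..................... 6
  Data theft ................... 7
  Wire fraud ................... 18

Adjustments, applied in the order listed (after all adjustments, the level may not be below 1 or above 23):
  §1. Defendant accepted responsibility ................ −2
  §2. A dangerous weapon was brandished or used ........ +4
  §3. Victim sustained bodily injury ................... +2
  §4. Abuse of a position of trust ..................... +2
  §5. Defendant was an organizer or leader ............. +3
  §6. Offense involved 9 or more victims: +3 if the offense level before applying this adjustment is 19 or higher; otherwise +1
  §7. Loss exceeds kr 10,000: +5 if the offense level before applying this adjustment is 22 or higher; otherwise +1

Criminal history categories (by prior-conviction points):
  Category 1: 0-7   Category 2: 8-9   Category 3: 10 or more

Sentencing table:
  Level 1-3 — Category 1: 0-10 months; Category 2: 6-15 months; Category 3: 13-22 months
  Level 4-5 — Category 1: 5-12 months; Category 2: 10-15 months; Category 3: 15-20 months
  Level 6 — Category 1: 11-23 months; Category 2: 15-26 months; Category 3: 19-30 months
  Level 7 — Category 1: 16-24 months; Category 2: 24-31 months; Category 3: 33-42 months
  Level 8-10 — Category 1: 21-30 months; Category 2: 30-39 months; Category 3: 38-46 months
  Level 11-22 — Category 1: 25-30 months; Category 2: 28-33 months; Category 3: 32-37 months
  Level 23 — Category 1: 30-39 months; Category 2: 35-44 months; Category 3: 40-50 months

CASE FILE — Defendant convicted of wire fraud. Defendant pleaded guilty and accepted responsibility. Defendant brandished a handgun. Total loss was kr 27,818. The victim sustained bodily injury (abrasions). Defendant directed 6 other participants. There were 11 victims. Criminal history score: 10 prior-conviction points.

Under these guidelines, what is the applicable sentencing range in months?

Base offense level for wire fraud: 18.
§1 applies: 18 − 2 = 16.
§2 applies: 16 + 4 = 20.
§3 applies: 20 + 2 = 22.
§5 applies: 22 + 3 = 25.
§6 applies (level before this adjustment is 25 ≥ 19, so +3): 25 + 3 = 28.
§7 applies (level before this adjustment is 28 ≥ 22, so +5): 28 + 5 = 33.
Level 33 exceeds the maximum of 23; capped at 23.
Final offense level: 23.
Criminal history: 10 prior points → Category 3 (10+).
Level 23 falls in the 23 band.
Grid: Level 23 × Category 3 = 40-50 months.

40-50 months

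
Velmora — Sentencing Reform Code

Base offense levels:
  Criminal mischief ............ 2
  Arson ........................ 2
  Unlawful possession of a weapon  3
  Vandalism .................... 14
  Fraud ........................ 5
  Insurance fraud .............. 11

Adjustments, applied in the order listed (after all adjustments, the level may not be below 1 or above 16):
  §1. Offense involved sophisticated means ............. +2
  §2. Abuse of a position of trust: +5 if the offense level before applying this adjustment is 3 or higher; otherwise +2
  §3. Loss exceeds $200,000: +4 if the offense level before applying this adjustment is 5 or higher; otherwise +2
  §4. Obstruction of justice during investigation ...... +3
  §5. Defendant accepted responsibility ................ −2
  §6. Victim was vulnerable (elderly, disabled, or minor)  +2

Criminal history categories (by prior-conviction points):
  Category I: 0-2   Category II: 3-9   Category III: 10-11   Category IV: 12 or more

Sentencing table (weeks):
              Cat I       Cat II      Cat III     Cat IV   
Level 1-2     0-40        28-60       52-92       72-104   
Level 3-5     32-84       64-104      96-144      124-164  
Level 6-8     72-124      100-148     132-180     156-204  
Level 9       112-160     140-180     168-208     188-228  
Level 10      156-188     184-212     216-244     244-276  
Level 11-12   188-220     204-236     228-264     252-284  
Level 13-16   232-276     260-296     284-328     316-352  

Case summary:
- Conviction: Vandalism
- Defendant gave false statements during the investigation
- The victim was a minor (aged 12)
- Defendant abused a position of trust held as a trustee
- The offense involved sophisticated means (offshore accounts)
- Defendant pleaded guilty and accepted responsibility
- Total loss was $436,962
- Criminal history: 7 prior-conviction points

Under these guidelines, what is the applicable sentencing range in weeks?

Base offense level for vandalism: 14.
§1 applies: 14 + 2 = 16.
§2 applies (level before this adjustment is 16 ≥ 3, so +5): 16 + 5 = 21.
§3 applies (level before this adjustment is 21 ≥ 5, so +4): 21 + 4 = 25.
§4 applies: 25 + 3 = 28.
§5 applies: 28 − 2 = 26.
§6 applies: 26 + 2 = 28.
Level 28 exceeds the maximum of 16; capped at 16.
Final offense level: 16.
Criminal history: 7 prior points → Category II (3-9).
Level 16 falls in the 13-16 band.
Grid: Level 13-16 × Category II = 260-296 weeks.

260-296 weeks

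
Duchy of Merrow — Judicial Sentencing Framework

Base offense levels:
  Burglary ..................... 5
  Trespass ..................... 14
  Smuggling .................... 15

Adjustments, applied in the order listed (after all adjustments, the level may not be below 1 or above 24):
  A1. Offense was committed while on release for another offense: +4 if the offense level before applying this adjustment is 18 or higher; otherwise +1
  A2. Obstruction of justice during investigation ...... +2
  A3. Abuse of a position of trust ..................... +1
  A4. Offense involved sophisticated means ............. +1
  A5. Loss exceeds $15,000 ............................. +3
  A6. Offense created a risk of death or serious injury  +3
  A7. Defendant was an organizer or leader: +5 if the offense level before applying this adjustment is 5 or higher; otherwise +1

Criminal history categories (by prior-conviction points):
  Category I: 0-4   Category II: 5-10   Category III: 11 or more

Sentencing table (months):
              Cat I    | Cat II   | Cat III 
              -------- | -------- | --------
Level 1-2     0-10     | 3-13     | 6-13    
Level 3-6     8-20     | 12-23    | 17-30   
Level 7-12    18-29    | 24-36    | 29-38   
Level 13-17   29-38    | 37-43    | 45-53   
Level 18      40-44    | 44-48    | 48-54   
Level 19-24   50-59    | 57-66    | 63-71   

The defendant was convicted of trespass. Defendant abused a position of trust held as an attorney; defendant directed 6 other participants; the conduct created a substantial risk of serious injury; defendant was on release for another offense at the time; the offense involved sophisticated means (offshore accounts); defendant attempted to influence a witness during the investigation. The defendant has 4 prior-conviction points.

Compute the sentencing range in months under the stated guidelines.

Base offense level for trespass: 14.
A1 applies (level before this adjustment is 14 < 18, so +1): 14 + 1 = 15.
A2 applies: 15 + 2 = 17.
A3 applies: 17 + 1 = 18.
A4 applies: 18 + 1 = 19.
A6 applies: 19 + 3 = 22.
A7 applies (level before this adjustment is 22 ≥ 5, so +5): 22 + 5 = 27.
Level 27 exceeds the maximum of 24; capped at 24.
Final offense level: 24.
Criminal history: 4 prior points → Category I (0-4).
Level 24 falls in the 19-24 band.
Grid: Level 19-24 × Category I = 50-59 months.

50-59 months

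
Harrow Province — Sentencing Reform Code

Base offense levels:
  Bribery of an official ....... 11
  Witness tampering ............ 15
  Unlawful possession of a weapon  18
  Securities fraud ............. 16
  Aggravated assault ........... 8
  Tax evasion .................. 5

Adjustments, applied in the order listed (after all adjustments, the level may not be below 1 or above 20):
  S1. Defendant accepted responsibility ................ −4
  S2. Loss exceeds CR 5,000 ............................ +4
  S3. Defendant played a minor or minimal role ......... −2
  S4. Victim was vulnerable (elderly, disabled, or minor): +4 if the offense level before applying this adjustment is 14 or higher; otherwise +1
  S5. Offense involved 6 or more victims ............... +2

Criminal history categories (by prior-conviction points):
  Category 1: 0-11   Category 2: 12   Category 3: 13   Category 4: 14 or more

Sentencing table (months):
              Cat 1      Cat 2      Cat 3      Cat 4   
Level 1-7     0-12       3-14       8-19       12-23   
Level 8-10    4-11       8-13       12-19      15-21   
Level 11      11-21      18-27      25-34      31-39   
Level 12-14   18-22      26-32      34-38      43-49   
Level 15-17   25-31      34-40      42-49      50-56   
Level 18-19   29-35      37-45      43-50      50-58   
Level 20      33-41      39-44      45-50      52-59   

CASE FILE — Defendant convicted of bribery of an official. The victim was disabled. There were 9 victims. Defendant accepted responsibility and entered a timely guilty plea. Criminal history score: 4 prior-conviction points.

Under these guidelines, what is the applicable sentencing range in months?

4-11 months

Base offense level for bribery of an official: 11.
S1 applies: 11 − 4 = 7.
S3 does not apply.
S4 applies (level before this adjustment is 7 < 14, so +1): 7 + 1 = 8.
S5 applies: 8 + 2 = 10.
Final offense level: 10.
Criminal history: 4 prior points → Category 1 (0-11).
Level 10 falls in the 8-10 band.
Grid: Level 8-10 × Category 1 = 4-11 months.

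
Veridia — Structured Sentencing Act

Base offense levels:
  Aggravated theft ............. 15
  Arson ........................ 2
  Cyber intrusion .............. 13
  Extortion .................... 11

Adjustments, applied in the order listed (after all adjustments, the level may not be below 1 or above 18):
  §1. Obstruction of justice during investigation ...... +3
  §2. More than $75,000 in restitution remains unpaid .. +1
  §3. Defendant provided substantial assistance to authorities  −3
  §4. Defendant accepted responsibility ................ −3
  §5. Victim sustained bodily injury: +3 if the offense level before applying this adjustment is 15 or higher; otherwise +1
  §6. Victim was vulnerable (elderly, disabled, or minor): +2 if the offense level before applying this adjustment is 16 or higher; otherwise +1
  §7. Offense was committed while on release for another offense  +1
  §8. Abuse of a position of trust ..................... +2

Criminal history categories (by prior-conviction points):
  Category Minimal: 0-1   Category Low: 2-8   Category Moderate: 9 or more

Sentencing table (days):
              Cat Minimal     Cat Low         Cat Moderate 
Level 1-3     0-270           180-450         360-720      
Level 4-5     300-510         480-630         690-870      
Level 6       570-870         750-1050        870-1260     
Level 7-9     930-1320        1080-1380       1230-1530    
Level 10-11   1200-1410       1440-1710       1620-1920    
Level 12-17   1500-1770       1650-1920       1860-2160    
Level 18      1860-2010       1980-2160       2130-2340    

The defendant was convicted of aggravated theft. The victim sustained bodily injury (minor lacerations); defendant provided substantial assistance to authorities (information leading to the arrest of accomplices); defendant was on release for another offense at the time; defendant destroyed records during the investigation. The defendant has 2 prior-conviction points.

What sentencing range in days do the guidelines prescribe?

1980-2160 days

Base offense level for aggravated theft: 15.
§1 applies: 15 + 3 = 18.
§2 does not apply.
§3 applies: 18 − 3 = 15.
§4 does not apply.
§5 applies (level before this adjustment is 15 ≥ 15, so +3): 15 + 3 = 18.
§6 does not apply.
§7 applies: 18 + 1 = 19.
§8 does not apply.
Level 19 exceeds the maximum of 18; capped at 18.
Final offense level: 18.
Criminal history: 2 prior points → Category Low (2-8).
Level 18 falls in the 18 band.
Grid: Level 18 × Category Low = 1980-2160 days.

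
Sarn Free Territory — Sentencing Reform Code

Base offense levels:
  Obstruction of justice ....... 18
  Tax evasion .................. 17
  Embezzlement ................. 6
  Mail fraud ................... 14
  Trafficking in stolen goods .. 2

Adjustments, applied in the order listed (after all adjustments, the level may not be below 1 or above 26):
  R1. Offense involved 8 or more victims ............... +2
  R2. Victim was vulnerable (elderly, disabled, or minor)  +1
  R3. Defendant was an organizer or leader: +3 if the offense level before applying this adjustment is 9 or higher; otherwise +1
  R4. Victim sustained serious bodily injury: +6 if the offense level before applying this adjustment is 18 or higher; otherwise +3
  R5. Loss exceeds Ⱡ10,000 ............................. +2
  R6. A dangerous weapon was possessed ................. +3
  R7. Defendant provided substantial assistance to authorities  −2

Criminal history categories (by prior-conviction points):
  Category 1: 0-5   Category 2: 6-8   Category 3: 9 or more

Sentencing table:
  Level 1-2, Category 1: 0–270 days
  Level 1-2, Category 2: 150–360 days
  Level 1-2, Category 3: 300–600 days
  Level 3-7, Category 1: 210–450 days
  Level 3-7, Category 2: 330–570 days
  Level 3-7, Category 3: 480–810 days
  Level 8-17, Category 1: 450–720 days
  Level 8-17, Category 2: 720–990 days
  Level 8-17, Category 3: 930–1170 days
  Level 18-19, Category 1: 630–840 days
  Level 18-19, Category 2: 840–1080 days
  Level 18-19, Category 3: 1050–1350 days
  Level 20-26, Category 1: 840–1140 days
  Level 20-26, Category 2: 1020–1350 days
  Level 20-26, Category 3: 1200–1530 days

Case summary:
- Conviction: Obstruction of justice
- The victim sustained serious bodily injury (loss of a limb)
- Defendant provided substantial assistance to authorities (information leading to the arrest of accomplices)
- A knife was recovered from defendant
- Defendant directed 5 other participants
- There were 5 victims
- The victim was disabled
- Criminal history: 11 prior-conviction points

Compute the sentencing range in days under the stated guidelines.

Base offense level for obstruction of justice: 18.
R1 does not apply.
R2 applies: 18 + 1 = 19.
R3 applies (level before this adjustment is 19 ≥ 9, so +3): 19 + 3 = 22.
R4 applies (level before this adjustment is 22 ≥ 18, so +6): 22 + 6 = 28.
R5 does not apply.
R6 applies: 28 + 3 = 31.
R7 applies: 31 − 2 = 29.
Level 29 exceeds the maximum of 26; capped at 26.
Final offense level: 26.
Criminal history: 11 prior points → Category 3 (9+).
Level 26 falls in the 20-26 band.
Grid: Level 20-26 × Category 3 = 1200-1530 days.

1200-1530 days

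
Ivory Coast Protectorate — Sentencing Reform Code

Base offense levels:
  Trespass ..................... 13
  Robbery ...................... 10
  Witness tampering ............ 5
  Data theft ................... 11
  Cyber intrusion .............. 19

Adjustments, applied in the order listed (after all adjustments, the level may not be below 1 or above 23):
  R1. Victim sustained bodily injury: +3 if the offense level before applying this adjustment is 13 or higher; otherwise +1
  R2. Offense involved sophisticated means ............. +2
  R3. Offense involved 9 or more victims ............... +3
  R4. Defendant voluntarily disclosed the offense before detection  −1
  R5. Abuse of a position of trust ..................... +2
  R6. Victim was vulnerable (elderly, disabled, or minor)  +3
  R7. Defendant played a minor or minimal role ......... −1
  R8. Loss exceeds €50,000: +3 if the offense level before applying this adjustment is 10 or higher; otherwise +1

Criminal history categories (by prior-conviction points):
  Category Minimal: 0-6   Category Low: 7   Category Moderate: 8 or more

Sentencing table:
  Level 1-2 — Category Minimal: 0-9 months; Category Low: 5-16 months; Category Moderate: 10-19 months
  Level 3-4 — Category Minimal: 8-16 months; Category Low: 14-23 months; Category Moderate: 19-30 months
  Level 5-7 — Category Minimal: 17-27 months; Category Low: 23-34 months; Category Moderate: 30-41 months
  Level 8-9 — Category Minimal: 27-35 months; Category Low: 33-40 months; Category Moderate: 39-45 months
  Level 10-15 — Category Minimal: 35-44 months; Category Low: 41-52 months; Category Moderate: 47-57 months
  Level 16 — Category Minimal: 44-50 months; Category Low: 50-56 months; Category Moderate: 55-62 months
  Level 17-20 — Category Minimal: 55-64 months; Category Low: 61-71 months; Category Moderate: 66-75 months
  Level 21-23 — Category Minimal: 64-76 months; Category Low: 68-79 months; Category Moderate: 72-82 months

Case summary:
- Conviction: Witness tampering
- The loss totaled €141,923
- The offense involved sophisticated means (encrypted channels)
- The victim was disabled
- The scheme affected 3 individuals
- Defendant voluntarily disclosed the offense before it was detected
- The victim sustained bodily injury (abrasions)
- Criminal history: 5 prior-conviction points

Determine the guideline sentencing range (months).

Base offense level for witness tampering: 5.
R1 applies (level before this adjustment is 5 < 13, so +1): 5 + 1 = 6.
R2 applies: 6 + 2 = 8.
R3 does not apply.
R4 applies: 8 − 1 = 7.
R5 does not apply.
R6 applies: 7 + 3 = 10.
R8 applies (level before this adjustment is 10 ≥ 10, so +3): 10 + 3 = 13.
Final offense level: 13.
Criminal history: 5 prior points → Category Minimal (0-6).
Level 13 falls in the 10-15 band.
Grid: Level 10-15 × Category Minimal = 35-44 months.

35-44 months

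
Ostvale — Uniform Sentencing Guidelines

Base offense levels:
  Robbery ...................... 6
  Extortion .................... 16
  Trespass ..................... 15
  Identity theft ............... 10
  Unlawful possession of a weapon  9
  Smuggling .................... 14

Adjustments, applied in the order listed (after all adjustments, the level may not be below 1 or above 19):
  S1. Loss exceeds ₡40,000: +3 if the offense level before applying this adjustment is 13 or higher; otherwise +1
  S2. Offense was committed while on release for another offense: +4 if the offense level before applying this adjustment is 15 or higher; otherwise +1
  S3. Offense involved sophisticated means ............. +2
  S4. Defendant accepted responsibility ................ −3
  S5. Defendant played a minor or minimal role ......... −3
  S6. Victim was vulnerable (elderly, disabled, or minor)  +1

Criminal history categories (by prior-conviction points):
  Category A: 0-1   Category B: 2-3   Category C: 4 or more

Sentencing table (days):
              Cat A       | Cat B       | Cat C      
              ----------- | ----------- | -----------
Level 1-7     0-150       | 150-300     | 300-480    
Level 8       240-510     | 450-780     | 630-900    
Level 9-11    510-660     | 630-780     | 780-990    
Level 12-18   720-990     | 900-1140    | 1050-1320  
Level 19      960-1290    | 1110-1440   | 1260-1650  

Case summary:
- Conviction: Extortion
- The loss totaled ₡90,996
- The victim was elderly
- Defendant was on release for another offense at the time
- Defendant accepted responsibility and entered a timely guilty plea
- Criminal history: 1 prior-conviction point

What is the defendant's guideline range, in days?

Base offense level for extortion: 16.
S1 applies (level before this adjustment is 16 ≥ 13, so +3): 16 + 3 = 19.
S2 applies (level before this adjustment is 19 ≥ 15, so +4): 19 + 4 = 23.
S4 applies: 23 − 3 = 20.
S5 does not apply.
S6 applies: 20 + 1 = 21.
Level 21 exceeds the maximum of 19; capped at 19.
Final offense level: 19.
Criminal history: 1 prior point → Category A (0-1).
Level 19 falls in the 19 band.
Grid: Level 19 × Category A = 960-1290 days.

960-1290 days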